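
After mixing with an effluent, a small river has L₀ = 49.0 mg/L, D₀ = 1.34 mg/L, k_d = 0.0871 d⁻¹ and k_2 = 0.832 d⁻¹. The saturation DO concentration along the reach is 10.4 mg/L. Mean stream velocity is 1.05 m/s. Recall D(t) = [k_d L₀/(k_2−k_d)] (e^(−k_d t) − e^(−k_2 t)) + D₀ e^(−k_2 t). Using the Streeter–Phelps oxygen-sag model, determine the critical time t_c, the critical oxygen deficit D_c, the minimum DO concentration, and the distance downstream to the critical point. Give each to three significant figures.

t_c ≈ 2.67 d; D_c ≈ 4.06 mg/L; min DO ≈ 6.34 mg/L; x_c ≈ 242 km

With k_2/k_d = 9.552 and 1 − D₀(k_2−k_d)/(k_d L₀) = 0.7661,
t_c = ln(9.552 × 0.7661) / (0.832 − 0.0871) = ln(7.318) / 0.7449 = 1.990/0.7449 = 2.672 d.
L(t_c) = L₀ e^(−k_d t_c) = 49.0 × 0.7924 = 38.83 mg/L, and at the critical point k_2 D_c = k_d L, so D_c = (0.0871/0.832) × 38.83 = 4.065 mg/L.
Minimum DO = C_s − D_c = 10.4 − 4.065 = 6.335 mg/L.
x_c = v t_c = 1.05 m/s × 2.672 d × 86400 s/d = 242400 m ≈ 242 km.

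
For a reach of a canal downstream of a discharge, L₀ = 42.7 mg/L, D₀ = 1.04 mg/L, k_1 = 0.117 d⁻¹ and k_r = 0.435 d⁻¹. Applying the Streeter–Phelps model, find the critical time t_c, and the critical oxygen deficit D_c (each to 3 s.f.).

t_c ≈ 3.91 d; D_c ≈ 7.27 mg/L

At the critical point dD/dt = 0, so k_1 L₀ e^(−k_1 t) = k_r D. Substituting D(t) from the Streeter–Phelps equation and solving for t gives
t_c = ln[(k_r/k_1)(1 − D₀(k_r−k_1)/(k_1 L₀))] / (k_r−k_1).
Here k_r−k_1 = 0.3180 d⁻¹ and 1 − D₀(k_r−k_1)/(k_1 L₀) = 1 − 1.04×0.3180/(0.117×42.7) = 0.9338, so
t_c = ln(3.718 × 0.9338) / 0.3180 = 1.245 / 0.3180 = 3.914 d.
L(t_c) = L₀ e^(−k_1 t_c) = 42.7 × 0.6326 = 27.01 mg/L, and at the critical point k_r D_c = k_1 L, so D_c = (0.117/0.435) × 27.01 = 7.265 mg/L.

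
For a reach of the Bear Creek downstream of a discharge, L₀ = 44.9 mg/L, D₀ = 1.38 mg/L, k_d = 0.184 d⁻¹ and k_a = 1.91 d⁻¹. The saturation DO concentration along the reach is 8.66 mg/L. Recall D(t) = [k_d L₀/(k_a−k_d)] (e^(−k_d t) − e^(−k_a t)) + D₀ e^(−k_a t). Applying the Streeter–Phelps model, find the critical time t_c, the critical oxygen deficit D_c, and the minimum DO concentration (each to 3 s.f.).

With k_a/k_d = 10.38 and 1 − D₀(k_a−k_d)/(k_d L₀) = 0.7117,
t_c = ln(10.38 × 0.7117) / (1.91 − 0.184) = ln(7.388) / 1.726 = 2.000/1.726 = 1.159 d.
L(t_c) = L₀ e^(−k_d t_c) = 44.9 × 0.8080 = 36.28 mg/L, and at the critical point k_a D_c = k_d L, so D_c = (0.184/1.91) × 36.28 = 3.495 mg/L.
Minimum DO = C_s − D_c = 8.66 − 3.495 = 5.165 mg/L.

t_c ≈ 1.16 d; D_c ≈ 3.49 mg/L; min DO ≈ 5.17 mg/L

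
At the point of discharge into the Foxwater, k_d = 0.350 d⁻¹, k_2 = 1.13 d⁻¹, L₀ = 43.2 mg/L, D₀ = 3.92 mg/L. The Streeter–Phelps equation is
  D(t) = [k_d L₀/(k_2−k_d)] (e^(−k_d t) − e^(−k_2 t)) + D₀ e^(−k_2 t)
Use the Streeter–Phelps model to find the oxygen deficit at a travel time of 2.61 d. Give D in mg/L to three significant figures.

D ≈ 6.97 mg/L

k_d L₀/(k_2−k_d) = 0.350×43.2/(1.13−0.350) = 15.12/0.7800 = 19.38 mg/L.
e^(−k_d t) = e^(−0.350×2.610) = 0.4011; e^(−k_2 t) = e^(−1.13×2.610) = 0.05238.
D = 19.38 × (0.4011 − 0.05238) + 3.92 × 0.05238 = 6.760 + 0.2053 = 6.966 mg/L.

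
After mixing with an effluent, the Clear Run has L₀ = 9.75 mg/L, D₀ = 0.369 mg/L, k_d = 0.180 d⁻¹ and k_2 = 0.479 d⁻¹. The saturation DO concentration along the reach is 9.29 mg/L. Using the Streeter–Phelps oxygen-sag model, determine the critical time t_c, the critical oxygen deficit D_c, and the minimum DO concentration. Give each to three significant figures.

t_c ≈ 3.06 d; D_c ≈ 2.11 mg/L; min DO ≈ 7.18 mg/L

With k_2/k_d = 2.661 and 1 − D₀(k_2−k_d)/(k_d L₀) = 0.9371,
t_c = ln(2.661 × 0.9371) / (0.479 − 0.180) = ln(2.494) / 0.2990 = 0.9138/0.2990 = 3.056 d.
D_c = (k_d/k_2) L₀ e^(−k_d t_c) = (0.180/0.479) × 9.75 × e^(−0.180×3.056) = 0.3758 × 9.75 × 0.5769 = 2.114 mg/L.
Minimum DO = C_s − D_c = 9.29 − 2.114 = 7.176 mg/L.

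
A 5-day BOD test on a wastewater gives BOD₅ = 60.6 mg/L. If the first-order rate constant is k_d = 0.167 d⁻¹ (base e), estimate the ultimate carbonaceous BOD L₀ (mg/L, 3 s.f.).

BOD₅ = L₀(1 − e^(−5k_d)) ⇒ L₀ = BOD₅ / (1 − e^(−5×0.167))
= 60.6 / (1 − 0.4339) = 60.6 / 0.5661 = 107.0 mg/L.

L₀ ≈ 107 mg/L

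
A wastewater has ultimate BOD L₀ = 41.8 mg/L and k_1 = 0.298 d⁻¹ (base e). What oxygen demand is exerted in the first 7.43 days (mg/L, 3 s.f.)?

y ≈ 37.2 mg/L

y_t = L₀(1 − e^(−k_1 t)) = 41.8 × (1 − e^(−0.298×7.43))
= 41.8 × (1 − 0.1092) = 41.8 × 0.8908 = 37.23 mg/L.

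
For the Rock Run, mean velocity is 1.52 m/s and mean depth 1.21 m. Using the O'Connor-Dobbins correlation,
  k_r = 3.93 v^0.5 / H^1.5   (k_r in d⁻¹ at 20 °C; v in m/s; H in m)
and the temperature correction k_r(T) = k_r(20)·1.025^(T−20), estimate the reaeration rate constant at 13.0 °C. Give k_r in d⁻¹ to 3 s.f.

k_r(20) = 3.93 × 1.52^0.5 / 1.21^1.5 = 3.93 × 1.233 / 1.331 = 3.640 d⁻¹.
k_r(13.0) = 3.640 × 1.025^(13.0−20) = 3.640 × 0.8413 = 3.062 d⁻¹.

k_r ≈ 3.06 d⁻¹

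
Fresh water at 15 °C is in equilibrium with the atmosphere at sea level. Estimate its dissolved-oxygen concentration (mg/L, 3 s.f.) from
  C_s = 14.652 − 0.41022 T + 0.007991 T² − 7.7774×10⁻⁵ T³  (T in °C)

C_s ≈ 10.0 mg/L

C_s = 14.652 − 0.41022×15 + 0.007991×15² − 7.7774×10⁻⁵×15³ = 10.03 mg/L.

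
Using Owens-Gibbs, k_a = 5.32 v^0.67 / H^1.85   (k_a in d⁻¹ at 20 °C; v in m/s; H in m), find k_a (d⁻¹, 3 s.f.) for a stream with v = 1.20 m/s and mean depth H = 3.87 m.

k_a = 5.32 × 1.20^0.67 / 3.87^1.85 = 5.32 × 1.130 / 12.23 = 0.4917 d⁻¹.

k_a ≈ 0.492 d⁻¹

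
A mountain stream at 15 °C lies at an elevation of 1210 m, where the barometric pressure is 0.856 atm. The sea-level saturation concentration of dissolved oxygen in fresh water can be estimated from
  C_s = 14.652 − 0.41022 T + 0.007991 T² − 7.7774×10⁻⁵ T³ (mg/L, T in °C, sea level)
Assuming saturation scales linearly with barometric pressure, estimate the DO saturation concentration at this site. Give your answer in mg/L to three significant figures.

At sea level: C_s = 14.652 − 0.41022×15 + 0.007991×15² − 7.7774×10⁻⁵×15³ = 10.03 mg/L.
Pressure correction: C_s' = 10.03 × 0.856 = 8.589 mg/L.

C_s ≈ 8.59 mg/L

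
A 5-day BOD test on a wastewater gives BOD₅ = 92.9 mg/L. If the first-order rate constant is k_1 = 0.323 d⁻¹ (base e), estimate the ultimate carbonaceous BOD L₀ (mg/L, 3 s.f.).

L₀ ≈ 116 mg/L

BOD₅ = L₀(1 − e^(−5k_1)) ⇒ L₀ = BOD₅ / (1 − e^(−5×0.323))
= 92.9 / (1 − 0.1989) = 92.9 / 0.8011 = 116.0 mg/L.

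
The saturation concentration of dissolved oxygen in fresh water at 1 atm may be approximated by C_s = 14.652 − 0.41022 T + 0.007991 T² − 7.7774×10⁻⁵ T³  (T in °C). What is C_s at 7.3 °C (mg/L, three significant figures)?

C_s ≈ 12.1 mg/L

C_s = 14.652 − 0.41022×7.3 + 0.007991×7.3² − 7.7774×10⁻⁵×7.3³ = 12.05 mg/L.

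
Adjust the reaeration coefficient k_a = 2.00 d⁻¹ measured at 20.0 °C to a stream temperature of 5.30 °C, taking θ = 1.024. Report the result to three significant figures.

k_a(T₂) = k_a(T₁) · θ^(T₂−T₁) = 2.00 × 1.024^(5.30−20.0)
= 2.00 × 1.024^-14.7 = 2.00 × 0.7057 = 1.411 d⁻¹.

k_a ≈ 1.41 d⁻¹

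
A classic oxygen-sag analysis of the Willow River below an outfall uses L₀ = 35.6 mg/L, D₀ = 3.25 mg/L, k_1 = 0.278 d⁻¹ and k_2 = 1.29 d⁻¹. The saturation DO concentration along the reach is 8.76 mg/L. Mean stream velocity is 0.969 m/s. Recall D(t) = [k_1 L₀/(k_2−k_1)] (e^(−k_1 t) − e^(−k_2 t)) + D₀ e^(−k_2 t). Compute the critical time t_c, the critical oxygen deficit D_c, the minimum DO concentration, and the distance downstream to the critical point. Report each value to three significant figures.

At the critical point dD/dt = 0, so k_1 L₀ e^(−k_1 t) = k_2 D. Substituting D(t) from the Streeter–Phelps equation and solving for t gives
t_c = ln[(k_2/k_1)(1 − D₀(k_2−k_1)/(k_1 L₀))] / (k_2−k_1).
Here k_2−k_1 = 1.012 d⁻¹ and 1 − D₀(k_2−k_1)/(k_1 L₀) = 1 − 3.25×1.012/(0.278×35.6) = 0.6677, so
t_c = ln(4.640 × 0.6677) / 1.012 = 1.131 / 1.012 = 1.117 d.
L(t_c) = L₀ e^(−k_1 t_c) = 35.6 × 0.7330 = 26.09 mg/L, and at the critical point k_2 D_c = k_1 L, so D_c = (0.278/1.29) × 26.09 = 5.623 mg/L.
Minimum DO = C_s − D_c = 8.76 − 5.623 = 3.137 mg/L.
x_c = v t_c = 0.969 m/s × 1.117 d × 86400 s/d = 93550 m ≈ 93.6 km.

t_c ≈ 1.12 d; D_c ≈ 5.62 mg/L; min DO ≈ 3.14 mg/L; x_c ≈ 93.6 km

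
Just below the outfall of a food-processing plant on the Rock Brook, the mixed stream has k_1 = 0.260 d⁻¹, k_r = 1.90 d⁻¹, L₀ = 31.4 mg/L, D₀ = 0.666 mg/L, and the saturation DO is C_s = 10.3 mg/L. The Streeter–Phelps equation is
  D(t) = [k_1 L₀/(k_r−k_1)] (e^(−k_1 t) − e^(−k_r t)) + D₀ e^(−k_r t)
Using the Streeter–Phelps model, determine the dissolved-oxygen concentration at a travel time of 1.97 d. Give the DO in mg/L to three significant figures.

DO ≈ 7.42 mg/L

k_1 L₀/(k_r−k_1) = 0.260×31.4/(1.90−0.260) = 8.164/1.640 = 4.978 mg/L.
e^(−k_1 t) = e^(−0.260×1.970) = 0.5992; e^(−k_r t) = e^(−1.90×1.970) = 0.02368.
D = 4.978 × (0.5992 − 0.02368) + 0.666 × 0.02368 = 2.865 + 0.01577 = 2.881 mg/L.
DO = C_s − D = 10.3 − 2.881 = 7.419 mg/L.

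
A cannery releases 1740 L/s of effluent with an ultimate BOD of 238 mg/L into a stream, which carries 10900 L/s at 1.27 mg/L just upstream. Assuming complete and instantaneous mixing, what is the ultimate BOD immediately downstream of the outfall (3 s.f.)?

33.9 mg/L

Flow-weighted mixing: C = (Q_r C_r + Q_w C_w)/(Q_r + Q_w)
= (10900×1.27 + 1740×238)/(10900 + 1740) = 428000/12640 = 33.86 mg/L.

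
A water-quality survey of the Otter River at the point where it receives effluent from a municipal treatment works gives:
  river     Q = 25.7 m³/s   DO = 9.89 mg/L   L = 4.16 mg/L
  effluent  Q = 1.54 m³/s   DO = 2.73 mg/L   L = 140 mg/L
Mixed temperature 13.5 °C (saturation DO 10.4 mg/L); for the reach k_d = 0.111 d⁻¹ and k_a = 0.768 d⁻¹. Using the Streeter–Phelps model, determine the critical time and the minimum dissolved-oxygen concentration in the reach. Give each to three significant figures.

Mixed DO = (25.7×9.89 + 1.54×2.73)/(25.7+1.54) = 258.4/27.24 = 9.485 mg/L.
Mixed L₀ = (25.7×4.16 + 1.54×140)/(27.24) = 322.5/27.24 = 11.84 mg/L.
Initial deficit D₀ = C_s − DO₀ = 10.4 − 9.485 = 0.9148 mg/L.
t_c = (1/0.6570) ln[(0.768/0.111)(1 − 0.9148×0.6570/(0.111×11.84))] = 1.522 × ln(3.755) = 2.014 d.
D_c = (0.111/0.768) × 11.84 × e^(−0.111×2.014) = 0.1445 × 11.84 × 0.7997 = 1.368 mg/L.
Minimum DO = 10.4 − 1.368 = 9.032 mg/L.

t_c ≈ 2.01 d; minimum DO ≈ 9.03 mg/L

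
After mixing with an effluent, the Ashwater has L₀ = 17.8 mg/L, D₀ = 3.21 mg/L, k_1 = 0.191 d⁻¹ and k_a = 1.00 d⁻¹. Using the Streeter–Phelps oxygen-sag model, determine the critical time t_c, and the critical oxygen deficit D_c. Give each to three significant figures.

t_c ≈ 0.262 d; D_c ≈ 3.23 mg/L

At the critical point dD/dt = 0, so k_1 L₀ e^(−k_1 t) = k_a D. Substituting D(t) from the Streeter–Phelps equation and solving for t gives
t_c = ln[(k_a/k_1)(1 − D₀(k_a−k_1)/(k_1 L₀))] / (k_a−k_1).
Here k_a−k_1 = 0.8090 d⁻¹ and 1 − D₀(k_a−k_1)/(k_1 L₀) = 1 − 3.21×0.8090/(0.191×17.8) = 0.2362, so
t_c = ln(5.236 × 0.2362) / 0.8090 = 0.2123 / 0.8090 = 0.2624 d.
D_c = (k_1/k_a) L₀ e^(−k_1 t_c) = (0.191/1.00) × 17.8 × e^(−0.191×0.2624) = 0.1910 × 17.8 × 0.9511 = 3.234 mg/L.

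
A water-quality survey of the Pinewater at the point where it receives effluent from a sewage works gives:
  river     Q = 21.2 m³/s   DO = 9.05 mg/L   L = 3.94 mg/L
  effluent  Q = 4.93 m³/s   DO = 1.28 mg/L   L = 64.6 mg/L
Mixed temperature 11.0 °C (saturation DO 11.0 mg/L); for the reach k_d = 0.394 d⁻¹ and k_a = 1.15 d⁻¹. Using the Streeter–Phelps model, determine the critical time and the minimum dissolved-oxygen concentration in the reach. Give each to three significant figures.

Mixed DO = (21.2×9.05 + 4.93×1.28)/(21.2+4.93) = 198.2/26.13 = 7.584 mg/L.
Mixed L₀ = (21.2×3.94 + 4.93×64.6)/(26.13) = 402.0/26.13 = 15.38 mg/L.
Initial deficit D₀ = C_s − DO₀ = 11.0 − 7.584 = 3.416 mg/L.
t_c = (1/0.7560) ln[(1.15/0.394)(1 − 3.416×0.7560/(0.394×15.38))] = 1.323 × ln(1.675) = 0.6825 d.
D_c = (0.394/1.15) × 15.38 × e^(−0.394×0.6825) = 0.3426 × 15.38 × 0.7642 = 4.028 mg/L.
Minimum DO = 11.0 − 4.028 = 6.972 mg/L.

t_c ≈ 0.683 d; minimum DO ≈ 6.97 mg/L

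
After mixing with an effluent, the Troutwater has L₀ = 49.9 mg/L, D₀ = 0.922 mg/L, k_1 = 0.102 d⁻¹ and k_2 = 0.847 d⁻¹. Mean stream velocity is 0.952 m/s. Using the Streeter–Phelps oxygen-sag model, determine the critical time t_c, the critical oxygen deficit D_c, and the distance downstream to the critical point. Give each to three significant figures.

t_c ≈ 2.65 d; D_c ≈ 4.59 mg/L; x_c ≈ 218 km

At the critical point dD/dt = 0, so k_1 L₀ e^(−k_1 t) = k_2 D. Substituting D(t) from the Streeter–Phelps equation and solving for t gives
t_c = ln[(k_2/k_1)(1 − D₀(k_2−k_1)/(k_1 L₀))] / (k_2−k_1).
Here k_2−k_1 = 0.7450 d⁻¹ and 1 − D₀(k_2−k_1)/(k_1 L₀) = 1 − 0.922×0.7450/(0.102×49.9) = 0.8650, so
t_c = ln(8.304 × 0.8650) / 0.7450 = 1.972 / 0.7450 = 2.647 d.
D_c = (k_1/k_2) L₀ e^(−k_1 t_c) = (0.102/0.847) × 49.9 × e^(−0.102×2.647) = 0.1204 × 49.9 × 0.7634 = 4.587 mg/L.
x_c = v t_c = 0.952 m/s × 2.647 d × 86400 s/d = 217700 m ≈ 218 km.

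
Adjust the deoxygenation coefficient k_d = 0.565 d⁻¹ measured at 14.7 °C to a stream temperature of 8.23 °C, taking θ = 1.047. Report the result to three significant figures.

k_d(T₂) = k_d(T₁) · θ^(T₂−T₁) = 0.565 × 1.047^(8.23−14.7)
= 0.565 × 1.047^-6.47 = 0.565 × 0.7429 = 0.4198 d⁻¹.

k_d ≈ 0.420 d⁻¹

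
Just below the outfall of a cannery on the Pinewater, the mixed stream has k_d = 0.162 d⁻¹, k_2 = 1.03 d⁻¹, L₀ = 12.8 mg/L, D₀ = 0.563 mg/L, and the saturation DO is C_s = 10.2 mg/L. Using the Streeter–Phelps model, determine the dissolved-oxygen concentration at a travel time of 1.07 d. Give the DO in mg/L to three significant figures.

DO ≈ 8.80 mg/L

k_d L₀/(k_2−k_d) = 0.162×12.8/(1.03−0.162) = 2.074/0.8680 = 2.389 mg/L.
e^(−k_d t) = e^(−0.162×1.070) = 0.8409; e^(−k_2 t) = e^(−1.03×1.070) = 0.3322.
D = 2.389 × (0.8409 − 0.3322) + 0.563 × 0.3322 = 1.215 + 0.1870 = 1.402 mg/L.
DO = C_s − D = 10.2 − 1.402 = 8.798 mg/L.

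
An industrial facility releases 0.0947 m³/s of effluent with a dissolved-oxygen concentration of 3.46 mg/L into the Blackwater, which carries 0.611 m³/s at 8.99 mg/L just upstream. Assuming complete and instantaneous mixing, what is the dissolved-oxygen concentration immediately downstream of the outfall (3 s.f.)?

Flow-weighted mixing: C = (Q_r C_r + Q_w C_w)/(Q_r + Q_w)
= (0.611×8.99 + 0.0947×3.46)/(0.611 + 0.0947) = 5.821/0.7057 = 8.248 mg/L.

8.25 mg/L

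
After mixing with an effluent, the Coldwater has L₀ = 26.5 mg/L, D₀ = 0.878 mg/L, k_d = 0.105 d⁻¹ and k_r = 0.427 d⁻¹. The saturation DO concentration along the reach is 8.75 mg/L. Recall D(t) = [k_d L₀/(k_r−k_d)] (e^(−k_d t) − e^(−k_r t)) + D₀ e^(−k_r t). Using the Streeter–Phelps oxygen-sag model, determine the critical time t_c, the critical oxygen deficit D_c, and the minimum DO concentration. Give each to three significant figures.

With k_r/k_d = 4.067 and 1 − D₀(k_r−k_d)/(k_d L₀) = 0.8984,
t_c = ln(4.067 × 0.8984) / (0.427 − 0.105) = ln(3.653) / 0.3220 = 1.296/0.3220 = 4.024 d.
D_c = (k_d/k_r) L₀ e^(−k_d t_c) = (0.105/0.427) × 26.5 × e^(−0.105×4.024) = 0.2459 × 26.5 × 0.6554 = 4.271 mg/L.
Minimum DO = C_s − D_c = 8.75 − 4.271 = 4.479 mg/L.

t_c ≈ 4.02 d; D_c ≈ 4.27 mg/L; min DO ≈ 4.48 mg/L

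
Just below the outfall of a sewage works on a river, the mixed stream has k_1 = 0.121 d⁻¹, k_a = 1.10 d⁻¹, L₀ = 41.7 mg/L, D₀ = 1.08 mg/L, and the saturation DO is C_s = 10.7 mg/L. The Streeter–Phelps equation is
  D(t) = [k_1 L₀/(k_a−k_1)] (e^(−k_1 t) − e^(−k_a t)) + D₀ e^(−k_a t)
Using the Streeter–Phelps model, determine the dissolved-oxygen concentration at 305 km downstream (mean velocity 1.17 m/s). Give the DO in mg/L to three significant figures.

DO ≈ 7.27 mg/L

Travel time t = x/v = 305 km / (1.17 m/s) = 305000 m / 1.17 m/s = 260700 s = 3.017 d.
k_1 L₀/(k_a−k_1) = 0.121×41.7/(1.10−0.121) = 5.046/0.9790 = 5.154 mg/L.
e^(−k_1 t) = e^(−0.121×3.017) = 0.6941; e^(−k_a t) = e^(−1.10×3.017) = 0.03619.
D = 5.154 × (0.6941 − 0.03619) + 1.08 × 0.03619 = 3.391 + 0.03909 = 3.430 mg/L.
DO = C_s − D = 10.7 − 3.430 = 7.270 mg/L.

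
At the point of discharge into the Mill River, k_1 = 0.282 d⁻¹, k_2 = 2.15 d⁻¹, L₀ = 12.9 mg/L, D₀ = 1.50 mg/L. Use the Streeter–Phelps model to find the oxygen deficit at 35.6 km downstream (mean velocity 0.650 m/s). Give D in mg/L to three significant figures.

Travel time t = x/v = 35.6 km / (0.650 m/s) = 35600 m / 0.650 m/s = 54770 s = 0.6339 d.
k_1 L₀/(k_2−k_1) = 0.282×12.9/(2.15−0.282) = 3.638/1.868 = 1.947 mg/L.
e^(−k_1 t) = e^(−0.282×0.6339) = 0.8363; e^(−k_2 t) = e^(−2.15×0.6339) = 0.2559.
D = 1.947 × (0.8363 − 0.2559) + 1.50 × 0.2559 = 1.130 + 0.3839 = 1.514 mg/L.

D ≈ 1.51 mg/L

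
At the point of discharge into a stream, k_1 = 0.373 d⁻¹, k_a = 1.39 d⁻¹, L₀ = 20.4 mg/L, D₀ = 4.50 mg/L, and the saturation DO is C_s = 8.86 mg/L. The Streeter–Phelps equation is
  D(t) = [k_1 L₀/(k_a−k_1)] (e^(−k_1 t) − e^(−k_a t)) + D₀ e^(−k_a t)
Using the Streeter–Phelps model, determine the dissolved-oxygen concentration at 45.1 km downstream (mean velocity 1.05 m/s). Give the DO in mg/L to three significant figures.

DO ≈ 4.14 mg/L

Travel time t = x/v = 45.1 km / (1.05 m/s) = 45100 m / 1.05 m/s = 42950 s = 0.4971 d.
k_1 L₀/(k_a−k_1) = 0.373×20.4/(1.39−0.373) = 7.609/1.017 = 7.482 mg/L.
e^(−k_1 t) = e^(−0.373×0.4971) = 0.8307; e^(−k_a t) = e^(−1.39×0.4971) = 0.5011.
D = 7.482 × (0.8307 − 0.5011) + 4.50 × 0.5011 = 2.467 + 2.255 = 4.721 mg/L.
DO = C_s − D = 8.86 − 4.721 = 4.139 mg/L.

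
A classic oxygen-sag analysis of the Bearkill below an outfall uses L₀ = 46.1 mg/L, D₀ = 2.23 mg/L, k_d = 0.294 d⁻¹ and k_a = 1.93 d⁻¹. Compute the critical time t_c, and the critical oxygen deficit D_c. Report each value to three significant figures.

t_c = [1/(k_a−k_d)] ln[(k_a/k_d)(1 − D₀(k_a−k_d)/(k_d L₀))]
= [1/(1.93−0.294)] ln[(1.93/0.294)(1 − 2.23×1.636/(0.294×46.1))]
= (1/1.636) ln[6.565 × 0.7308] = 0.6112 × ln(4.798) = 0.6112 × 1.568 = 0.9585 d.
L(t_c) = L₀ e^(−k_d t_c) = 46.1 × 0.7544 = 34.78 mg/L, and at the critical point k_a D_c = k_d L, so D_c = (0.294/1.93) × 34.78 = 5.298 mg/L.

t_c ≈ 0.959 d; D_c ≈ 5.30 mg/L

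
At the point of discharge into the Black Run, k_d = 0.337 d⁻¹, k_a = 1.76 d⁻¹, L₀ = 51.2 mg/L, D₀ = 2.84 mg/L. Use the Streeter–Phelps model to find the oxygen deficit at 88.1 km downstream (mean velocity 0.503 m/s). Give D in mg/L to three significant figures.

Travel time t = x/v = 88.1 km / (0.503 m/s) = 88100 m / 0.503 m/s = 175100 s = 2.027 d.
k_d L₀/(k_a−k_d) = 0.337×51.2/(1.76−0.337) = 17.25/1.423 = 12.13 mg/L.
e^(−k_d t) = e^(−0.337×2.027) = 0.5050; e^(−k_a t) = e^(−1.76×2.027) = 0.02822.
D = 12.13 × (0.5050 − 0.02822) + 2.84 × 0.02822 = 5.781 + 0.08013 = 5.862 mg/L.

D ≈ 5.86 mg/L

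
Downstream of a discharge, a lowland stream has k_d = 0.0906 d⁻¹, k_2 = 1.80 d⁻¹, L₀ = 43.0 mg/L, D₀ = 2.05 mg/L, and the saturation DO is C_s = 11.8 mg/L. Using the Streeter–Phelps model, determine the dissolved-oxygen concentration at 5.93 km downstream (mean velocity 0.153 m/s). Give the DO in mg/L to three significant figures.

DO ≈ 9.71 mg/L

Travel time t = x/v = 5.93 km / (0.153 m/s) = 5930 m / 0.153 m/s = 38760 s = 0.4486 d.
k_d L₀/(k_2−k_d) = 0.0906×43.0/(1.80−0.0906) = 3.896/1.709 = 2.279 mg/L.
e^(−k_d t) = e^(−0.0906×0.4486) = 0.9602; e^(−k_2 t) = e^(−1.80×0.4486) = 0.4460.
D = 2.279 × (0.9602 − 0.4460) + 2.05 × 0.4460 = 1.172 + 0.9143 = 2.086 mg/L.
DO = C_s − D = 11.8 − 2.086 = 9.714 mg/L.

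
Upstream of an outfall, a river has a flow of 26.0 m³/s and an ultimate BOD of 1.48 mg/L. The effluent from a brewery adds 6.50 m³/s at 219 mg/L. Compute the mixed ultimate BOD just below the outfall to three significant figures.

45.0 mg/L

Flow-weighted mixing: C = (Q_r C_r + Q_w C_w)/(Q_r + Q_w)
= (26.0×1.48 + 6.50×219)/(26.0 + 6.50) = 1462/32.50 = 44.98 mg/L.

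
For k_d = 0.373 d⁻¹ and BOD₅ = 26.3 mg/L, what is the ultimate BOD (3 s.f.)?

L₀ ≈ 31.1 mg/L

BOD₅ = L₀(1 − e^(−5k_d)) ⇒ L₀ = BOD₅ / (1 − e^(−5×0.373))
= 26.3 / (1 − 0.1549) = 26.3 / 0.8451 = 31.12 mg/L.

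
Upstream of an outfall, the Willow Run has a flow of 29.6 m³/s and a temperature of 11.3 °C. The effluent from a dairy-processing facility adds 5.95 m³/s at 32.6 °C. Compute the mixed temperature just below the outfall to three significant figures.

14.9 °C

Flow-weighted mixing: C = (Q_r C_r + Q_w C_w)/(Q_r + Q_w)
= (29.6×11.3 + 5.95×32.6)/(29.6 + 5.95) = 528.5/35.55 = 14.86 °C.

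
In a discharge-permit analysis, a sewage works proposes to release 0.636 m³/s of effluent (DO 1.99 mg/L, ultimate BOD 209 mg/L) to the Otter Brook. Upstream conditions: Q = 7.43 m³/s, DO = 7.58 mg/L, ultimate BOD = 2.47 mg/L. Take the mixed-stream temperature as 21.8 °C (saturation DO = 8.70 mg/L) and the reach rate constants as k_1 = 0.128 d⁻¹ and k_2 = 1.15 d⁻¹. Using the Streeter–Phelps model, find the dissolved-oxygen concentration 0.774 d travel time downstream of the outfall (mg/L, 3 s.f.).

DO ≈ 6.90 mg/L

Mixed DO = (7.43×7.58 + 0.636×1.99)/(7.43+0.636) = 57.59/8.066 = 7.139 mg/L.
Mixed L₀ = (7.43×2.47 + 0.636×209)/(8.066) = 151.3/8.066 = 18.75 mg/L.
Initial deficit D₀ = C_s − DO₀ = 8.70 − 7.139 = 1.561 mg/L.
D(0.774) = [0.128×18.75/(1.15−0.128)](e^(−0.128×0.774) − e^(−1.15×0.774)) + 1.561 e^(−1.15×0.774)
= 2.349 × (0.9057 − 0.4106) + 1.561 × 0.4106 = 1.804 mg/L.
DO = 8.70 − 1.804 = 6.896 mg/L.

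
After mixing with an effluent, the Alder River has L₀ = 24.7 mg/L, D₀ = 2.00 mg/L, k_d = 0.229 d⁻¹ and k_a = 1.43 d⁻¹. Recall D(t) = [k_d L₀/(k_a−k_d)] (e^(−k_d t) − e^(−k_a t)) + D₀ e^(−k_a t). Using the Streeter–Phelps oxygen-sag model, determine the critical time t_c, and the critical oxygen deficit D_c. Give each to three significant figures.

t_c ≈ 1.06 d; D_c ≈ 3.10 mg/L

t_c = [1/(k_a−k_d)] ln[(k_a/k_d)(1 − D₀(k_a−k_d)/(k_d L₀))]
= [1/(1.43−0.229)] ln[(1.43/0.229)(1 − 2.00×1.201/(0.229×24.7))]
= (1/1.201) ln[6.245 × 0.5753] = 0.8326 × ln(3.593) = 0.8326 × 1.279 = 1.065 d.
L(t_c) = L₀ e^(−k_d t_c) = 24.7 × 0.7836 = 19.35 mg/L, and at the critical point k_a D_c = k_d L, so D_c = (0.229/1.43) × 19.35 = 3.099 mg/L.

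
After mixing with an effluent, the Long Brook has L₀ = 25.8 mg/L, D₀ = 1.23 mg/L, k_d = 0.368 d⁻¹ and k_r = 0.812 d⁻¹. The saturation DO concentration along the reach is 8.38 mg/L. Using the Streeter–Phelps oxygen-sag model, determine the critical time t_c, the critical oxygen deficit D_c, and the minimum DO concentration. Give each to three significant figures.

At the critical point dD/dt = 0, so k_d L₀ e^(−k_d t) = k_r D. Substituting D(t) from the Streeter–Phelps equation and solving for t gives
t_c = ln[(k_r/k_d)(1 − D₀(k_r−k_d)/(k_d L₀))] / (k_r−k_d).
Here k_r−k_d = 0.4440 d⁻¹ and 1 − D₀(k_r−k_d)/(k_d L₀) = 1 − 1.23×0.4440/(0.368×25.8) = 0.9425, so
t_c = ln(2.207 × 0.9425) / 0.4440 = 0.7322 / 0.4440 = 1.649 d.
L(t_c) = L₀ e^(−k_d t_c) = 25.8 × 0.5451 = 14.06 mg/L, and at the critical point k_r D_c = k_d L, so D_c = (0.368/0.812) × 14.06 = 6.373 mg/L.
Minimum DO = C_s − D_c = 8.38 − 6.373 = 2.007 mg/L.

t_c ≈ 1.65 d; D_c ≈ 6.37 mg/L; min DO ≈ 2.01 mg/L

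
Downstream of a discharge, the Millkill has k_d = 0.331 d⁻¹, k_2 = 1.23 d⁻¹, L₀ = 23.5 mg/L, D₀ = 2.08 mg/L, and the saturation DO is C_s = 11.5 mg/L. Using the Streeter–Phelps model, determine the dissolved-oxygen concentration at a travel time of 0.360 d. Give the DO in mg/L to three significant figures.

DO ≈ 8.04 mg/L

k_d L₀/(k_2−k_d) = 0.331×23.5/(1.23−0.331) = 7.779/0.8990 = 8.652 mg/L.
e^(−k_d t) = e^(−0.331×0.3600) = 0.8877; e^(−k_2 t) = e^(−1.23×0.3600) = 0.6422.
D = 8.652 × (0.8877 − 0.6422) + 2.08 × 0.6422 = 2.124 + 1.336 = 3.459 mg/L.
DO = C_s − D = 11.5 − 3.459 = 8.041 mg/L.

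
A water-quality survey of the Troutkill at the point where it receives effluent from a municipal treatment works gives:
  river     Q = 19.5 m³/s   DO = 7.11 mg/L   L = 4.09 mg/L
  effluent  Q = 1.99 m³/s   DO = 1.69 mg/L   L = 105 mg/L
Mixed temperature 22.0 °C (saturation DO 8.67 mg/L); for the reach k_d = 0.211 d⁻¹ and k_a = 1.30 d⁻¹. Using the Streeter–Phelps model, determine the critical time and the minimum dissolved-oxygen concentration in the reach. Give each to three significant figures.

Mixed DO = (19.5×7.11 + 1.99×1.69)/(19.5+1.99) = 142.0/21.49 = 6.608 mg/L.
Mixed L₀ = (19.5×4.09 + 1.99×105)/(21.49) = 288.7/21.49 = 13.43 mg/L.
Initial deficit D₀ = C_s − DO₀ = 8.67 − 6.608 = 2.062 mg/L.
t_c = (1/1.089) ln[(1.30/0.211)(1 − 2.062×1.089/(0.211×13.43))] = 0.9183 × ln(1.281) = 0.2272 d.
D_c = (0.211/1.30) × 13.43 × e^(−0.211×0.2272) = 0.1623 × 13.43 × 0.9532 = 2.078 mg/L.
Minimum DO = 8.67 − 2.078 = 6.592 mg/L.

t_c ≈ 0.227 d; minimum DO ≈ 6.59 mg/L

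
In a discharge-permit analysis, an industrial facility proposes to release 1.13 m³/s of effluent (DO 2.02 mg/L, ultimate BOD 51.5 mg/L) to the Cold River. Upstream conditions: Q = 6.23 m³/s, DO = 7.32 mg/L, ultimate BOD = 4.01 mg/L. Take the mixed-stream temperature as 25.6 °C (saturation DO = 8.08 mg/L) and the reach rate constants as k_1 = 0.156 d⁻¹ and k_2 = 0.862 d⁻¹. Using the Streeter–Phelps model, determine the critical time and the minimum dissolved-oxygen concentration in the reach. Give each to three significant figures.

Mixed DO = (6.23×7.32 + 1.13×2.02)/(6.23+1.13) = 47.89/7.360 = 6.506 mg/L.
Mixed L₀ = (6.23×4.01 + 1.13×51.5)/(7.360) = 83.18/7.360 = 11.30 mg/L.
Initial deficit D₀ = C_s − DO₀ = 8.08 − 6.506 = 1.574 mg/L.
t_c = (1/0.7060) ln[(0.862/0.156)(1 − 1.574×0.7060/(0.156×11.30))] = 1.416 × ln(2.043) = 1.012 d.
D_c = (0.156/0.862) × 11.30 × e^(−0.156×1.012) = 0.1810 × 11.30 × 0.8539 = 1.747 mg/L.
Minimum DO = 8.08 − 1.747 = 6.333 mg/L.

t_c ≈ 1.01 d; minimum DO ≈ 6.33 mg/L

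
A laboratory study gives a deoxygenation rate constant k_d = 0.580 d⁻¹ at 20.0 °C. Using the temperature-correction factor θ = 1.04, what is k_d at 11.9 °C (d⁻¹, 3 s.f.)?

k_d ≈ 0.422 d⁻¹

k_d(T₂) = k_d(T₁) · θ^(T₂−T₁) = 0.580 × 1.04^(11.9−20.0)
= 0.580 × 1.04^-8.10 = 0.580 × 0.7278 = 0.4221 d⁻¹.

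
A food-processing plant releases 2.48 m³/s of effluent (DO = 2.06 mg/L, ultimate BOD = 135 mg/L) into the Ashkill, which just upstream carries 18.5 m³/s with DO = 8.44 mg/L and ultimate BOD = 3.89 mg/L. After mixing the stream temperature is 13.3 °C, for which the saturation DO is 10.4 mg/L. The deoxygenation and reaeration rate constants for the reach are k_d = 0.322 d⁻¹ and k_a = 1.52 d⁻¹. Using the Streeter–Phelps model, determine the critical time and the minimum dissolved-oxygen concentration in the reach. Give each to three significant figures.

t_c ≈ 0.681 d; minimum DO ≈ 7.10 mg/L

Mixed DO = (18.5×8.44 + 2.48×2.06)/(18.5+2.48) = 161.2/20.98 = 7.686 mg/L.
Mixed L₀ = (18.5×3.89 + 2.48×135)/(20.98) = 406.8/20.98 = 19.39 mg/L.
Initial deficit D₀ = C_s − DO₀ = 10.4 − 7.686 = 2.714 mg/L.
t_c = (1/1.198) ln[(1.52/0.322)(1 − 2.714×1.198/(0.322×19.39))] = 0.8347 × ln(2.262) = 0.6813 d.
D_c = (0.322/1.52) × 19.39 × e^(−0.322×0.6813) = 0.2118 × 19.39 × 0.8030 = 3.298 mg/L.
Minimum DO = 10.4 − 3.298 = 7.102 mg/L.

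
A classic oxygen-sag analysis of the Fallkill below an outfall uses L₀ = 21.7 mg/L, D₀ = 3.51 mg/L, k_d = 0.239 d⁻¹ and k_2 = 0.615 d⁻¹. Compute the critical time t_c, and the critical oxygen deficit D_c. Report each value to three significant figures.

t_c ≈ 1.73 d; D_c ≈ 5.57 mg/L

At the critical point dD/dt = 0, so k_d L₀ e^(−k_d t) = k_2 D. Substituting D(t) from the Streeter–Phelps equation and solving for t gives
t_c = ln[(k_2/k_d)(1 − D₀(k_2−k_d)/(k_d L₀))] / (k_2−k_d).
Here k_2−k_d = 0.3760 d⁻¹ and 1 − D₀(k_2−k_d)/(k_d L₀) = 1 − 3.51×0.3760/(0.239×21.7) = 0.7455, so
t_c = ln(2.573 × 0.7455) / 0.3760 = 0.6515 / 0.3760 = 1.733 d.
D_c = (k_d/k_2) L₀ e^(−k_d t_c) = (0.239/0.615) × 21.7 × e^(−0.239×1.733) = 0.3886 × 21.7 × 0.6609 = 5.574 mg/L.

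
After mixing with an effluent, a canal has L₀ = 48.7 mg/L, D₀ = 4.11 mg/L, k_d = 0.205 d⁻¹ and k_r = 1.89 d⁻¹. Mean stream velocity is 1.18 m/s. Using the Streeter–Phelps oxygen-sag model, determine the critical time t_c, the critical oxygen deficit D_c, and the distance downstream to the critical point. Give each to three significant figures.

t_c = [1/(k_r−k_d)] ln[(k_r/k_d)(1 − D₀(k_r−k_d)/(k_d L₀))]
= [1/(1.89−0.205)] ln[(1.89/0.205)(1 − 4.11×1.685/(0.205×48.7))]
= (1/1.685) ln[9.220 × 0.3063] = 0.5935 × ln(2.824) = 0.5935 × 1.038 = 0.6161 d.
L(t_c) = L₀ e^(−k_d t_c) = 48.7 × 0.8813 = 42.92 mg/L, and at the critical point k_r D_c = k_d L, so D_c = (0.205/1.89) × 42.92 = 4.655 mg/L.
x_c = v t_c = 1.18 m/s × 0.6161 d × 86400 s/d = 62820 m ≈ 62.8 km.

t_c ≈ 0.616 d; D_c ≈ 4.66 mg/L; x_c ≈ 62.8 km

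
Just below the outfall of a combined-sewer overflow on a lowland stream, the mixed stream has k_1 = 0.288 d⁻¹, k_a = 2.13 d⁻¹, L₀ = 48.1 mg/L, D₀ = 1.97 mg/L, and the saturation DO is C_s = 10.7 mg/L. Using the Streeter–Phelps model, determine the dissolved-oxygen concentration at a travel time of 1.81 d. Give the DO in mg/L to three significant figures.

DO ≈ 6.35 mg/L

k_1 L₀/(k_a−k_1) = 0.288×48.1/(2.13−0.288) = 13.85/1.842 = 7.521 mg/L.
e^(−k_1 t) = e^(−0.288×1.810) = 0.5938; e^(−k_a t) = e^(−2.13×1.810) = 0.02117.
D = 7.521 × (0.5938 − 0.02117) + 1.97 × 0.02117 = 4.306 + 0.04170 = 4.348 mg/L.
DO = C_s − D = 10.7 − 4.348 = 6.352 mg/L.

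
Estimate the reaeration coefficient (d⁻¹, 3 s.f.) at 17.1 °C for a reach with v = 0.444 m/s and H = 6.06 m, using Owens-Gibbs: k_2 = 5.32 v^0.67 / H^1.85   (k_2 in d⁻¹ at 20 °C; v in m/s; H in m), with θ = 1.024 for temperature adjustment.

k_2 ≈ 0.103 d⁻¹

k_2(20) = 5.32 × 0.444^0.67 / 6.06^1.85 = 5.32 × 0.5804 / 28.03 = 0.1102 d⁻¹.
k_2(17.1) = 0.1102 × 1.024^(17.1−20) = 0.1102 × 0.9335 = 0.1029 d⁻¹.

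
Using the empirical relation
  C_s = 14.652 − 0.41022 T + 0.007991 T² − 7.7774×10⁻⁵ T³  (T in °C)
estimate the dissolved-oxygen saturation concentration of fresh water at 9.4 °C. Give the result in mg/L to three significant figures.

C_s ≈ 11.4 mg/L

C_s = 14.652 − 0.41022×9.4 + 0.007991×9.4² − 7.7774×10⁻⁵×9.4³ = 11.44 mg/L.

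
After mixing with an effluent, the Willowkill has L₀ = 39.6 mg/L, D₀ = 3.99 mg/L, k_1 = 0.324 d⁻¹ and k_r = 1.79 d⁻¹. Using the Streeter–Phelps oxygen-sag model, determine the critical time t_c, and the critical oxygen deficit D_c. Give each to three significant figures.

t_c = [1/(k_r−k_1)] ln[(k_r/k_1)(1 − D₀(k_r−k_1)/(k_1 L₀))]
= [1/(1.79−0.324)] ln[(1.79/0.324)(1 − 3.99×1.466/(0.324×39.6))]
= (1/1.466) ln[5.525 × 0.5441] = 0.6821 × ln(3.006) = 0.6821 × 1.101 = 0.7508 d.
D_c = (k_1/k_r) L₀ e^(−k_1 t_c) = (0.324/1.79) × 39.6 × e^(−0.324×0.7508) = 0.1810 × 39.6 × 0.7841 = 5.620 mg/L.

t_c ≈ 0.751 d; D_c ≈ 5.62 mg/L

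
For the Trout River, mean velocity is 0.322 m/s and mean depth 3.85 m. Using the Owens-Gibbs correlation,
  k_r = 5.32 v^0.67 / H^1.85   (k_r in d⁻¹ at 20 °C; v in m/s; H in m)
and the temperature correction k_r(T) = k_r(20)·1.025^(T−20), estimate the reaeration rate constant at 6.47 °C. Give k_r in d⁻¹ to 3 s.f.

k_r(20) = 5.32 × 0.322^0.67 / 3.85^1.85 = 5.32 × 0.4680 / 12.11 = 0.2056 d⁻¹.
k_r(6.47) = 0.2056 × 1.025^(6.47−20) = 0.2056 × 0.7160 = 0.1472 d⁻¹.

k_r ≈ 0.147 d⁻¹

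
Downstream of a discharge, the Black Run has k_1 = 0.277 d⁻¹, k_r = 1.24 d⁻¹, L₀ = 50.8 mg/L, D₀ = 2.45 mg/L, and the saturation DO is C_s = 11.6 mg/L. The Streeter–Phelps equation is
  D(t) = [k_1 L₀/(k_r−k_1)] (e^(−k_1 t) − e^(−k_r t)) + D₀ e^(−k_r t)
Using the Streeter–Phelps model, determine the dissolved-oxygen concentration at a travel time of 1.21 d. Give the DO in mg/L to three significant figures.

DO ≈ 3.86 mg/L

k_1 L₀/(k_r−k_1) = 0.277×50.8/(1.24−0.277) = 14.07/0.9630 = 14.61 mg/L.
e^(−k_1 t) = e^(−0.277×1.210) = 0.7152; e^(−k_r t) = e^(−1.24×1.210) = 0.2230.
D = 14.61 × (0.7152 − 0.2230) + 2.45 × 0.2230 = 7.192 + 0.5465 = 7.738 mg/L.
DO = C_s − D = 11.6 − 7.738 = 3.862 mg/L.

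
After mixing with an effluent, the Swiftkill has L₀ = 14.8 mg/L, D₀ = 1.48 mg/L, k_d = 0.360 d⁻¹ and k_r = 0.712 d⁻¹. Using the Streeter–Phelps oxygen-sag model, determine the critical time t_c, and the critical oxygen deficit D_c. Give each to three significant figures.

At the critical point dD/dt = 0, so k_d L₀ e^(−k_d t) = k_r D. Substituting D(t) from the Streeter–Phelps equation and solving for t gives
t_c = ln[(k_r/k_d)(1 − D₀(k_r−k_d)/(k_d L₀))] / (k_r−k_d).
Here k_r−k_d = 0.3520 d⁻¹ and 1 − D₀(k_r−k_d)/(k_d L₀) = 1 − 1.48×0.3520/(0.360×14.8) = 0.9022, so
t_c = ln(1.978 × 0.9022) / 0.3520 = 0.5791 / 0.3520 = 1.645 d.
D_c = (k_d/k_r) L₀ e^(−k_d t_c) = (0.360/0.712) × 14.8 × e^(−0.360×1.645) = 0.5056 × 14.8 × 0.5531 = 4.139 mg/L.

t_c ≈ 1.65 d; D_c ≈ 4.14 mg/L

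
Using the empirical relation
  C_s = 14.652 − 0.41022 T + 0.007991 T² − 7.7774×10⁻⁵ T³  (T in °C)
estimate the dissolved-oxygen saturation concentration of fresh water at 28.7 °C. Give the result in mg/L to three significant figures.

C_s = 14.652 − 0.41022×28.7 + 0.007991×28.7² − 7.7774×10⁻⁵×28.7³ = 7.622 mg/L.

C_s ≈ 7.62 mg/L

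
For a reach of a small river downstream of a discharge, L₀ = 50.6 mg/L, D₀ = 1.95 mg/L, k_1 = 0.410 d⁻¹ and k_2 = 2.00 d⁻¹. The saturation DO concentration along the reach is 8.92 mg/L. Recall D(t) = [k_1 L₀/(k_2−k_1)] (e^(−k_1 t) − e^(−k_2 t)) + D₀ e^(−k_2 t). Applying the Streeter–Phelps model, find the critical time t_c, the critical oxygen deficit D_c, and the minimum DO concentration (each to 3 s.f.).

t_c ≈ 0.895 d; D_c ≈ 7.19 mg/L; min DO ≈ 1.73 mg/L

At the critical point dD/dt = 0, so k_1 L₀ e^(−k_1 t) = k_2 D. Substituting D(t) from the Streeter–Phelps equation and solving for t gives
t_c = ln[(k_2/k_1)(1 − D₀(k_2−k_1)/(k_1 L₀))] / (k_2−k_1).
Here k_2−k_1 = 1.590 d⁻¹ and 1 − D₀(k_2−k_1)/(k_1 L₀) = 1 − 1.95×1.590/(0.410×50.6) = 0.8505, so
t_c = ln(4.878 × 0.8505) / 1.590 = 1.423 / 1.590 = 0.8949 d.
L(t_c) = L₀ e^(−k_1 t_c) = 50.6 × 0.6929 = 35.06 mg/L, and at the critical point k_2 D_c = k_1 L, so D_c = (0.410/2.00) × 35.06 = 7.187 mg/L.
Minimum DO = C_s − D_c = 8.92 − 7.187 = 1.733 mg/L.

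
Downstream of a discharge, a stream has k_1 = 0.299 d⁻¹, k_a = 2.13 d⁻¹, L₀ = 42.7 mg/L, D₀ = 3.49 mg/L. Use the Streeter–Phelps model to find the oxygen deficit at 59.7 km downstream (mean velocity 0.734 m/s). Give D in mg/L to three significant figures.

Travel time t = x/v = 59.7 km / (0.734 m/s) = 59700 m / 0.734 m/s = 81340 s = 0.9414 d.
k_1 L₀/(k_a−k_1) = 0.299×42.7/(2.13−0.299) = 12.77/1.831 = 6.973 mg/L.
e^(−k_1 t) = e^(−0.299×0.9414) = 0.7547; e^(−k_a t) = e^(−2.13×0.9414) = 0.1346.
D = 6.973 × (0.7547 − 0.1346) + 3.49 × 0.1346 = 4.323 + 0.4699 = 4.793 mg/L.

D ≈ 4.79 mg/L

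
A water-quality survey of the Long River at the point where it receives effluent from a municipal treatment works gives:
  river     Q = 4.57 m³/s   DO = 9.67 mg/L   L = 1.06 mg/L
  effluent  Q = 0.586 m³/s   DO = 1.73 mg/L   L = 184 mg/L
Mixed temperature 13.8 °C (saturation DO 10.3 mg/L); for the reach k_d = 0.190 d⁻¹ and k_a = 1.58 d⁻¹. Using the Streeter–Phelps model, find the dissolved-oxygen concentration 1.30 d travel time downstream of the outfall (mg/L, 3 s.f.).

DO ≈ 8.15 mg/L

Mixed DO = (4.57×9.67 + 0.586×1.73)/(4.57+0.586) = 45.21/5.156 = 8.768 mg/L.
Mixed L₀ = (4.57×1.06 + 0.586×184)/(5.156) = 112.7/5.156 = 21.85 mg/L.
Initial deficit D₀ = C_s − DO₀ = 10.3 − 8.768 = 1.532 mg/L.
D(1.30) = [0.190×21.85/(1.58−0.190)](e^(−0.190×1.30) − e^(−1.58×1.30)) + 1.532 e^(−1.58×1.30)
= 2.987 × (0.7811 − 0.1282) + 1.532 × 0.1282 = 2.147 mg/L.
DO = 10.3 − 2.147 = 8.153 mg/L.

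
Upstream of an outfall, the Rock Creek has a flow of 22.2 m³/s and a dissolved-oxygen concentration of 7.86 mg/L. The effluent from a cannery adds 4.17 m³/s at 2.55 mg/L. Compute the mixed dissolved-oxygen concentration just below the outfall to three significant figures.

Flow-weighted mixing: C = (Q_r C_r + Q_w C_w)/(Q_r + Q_w)
= (22.2×7.86 + 4.17×2.55)/(22.2 + 4.17) = 185.1/26.37 = 7.020 mg/L.

7.02 mg/L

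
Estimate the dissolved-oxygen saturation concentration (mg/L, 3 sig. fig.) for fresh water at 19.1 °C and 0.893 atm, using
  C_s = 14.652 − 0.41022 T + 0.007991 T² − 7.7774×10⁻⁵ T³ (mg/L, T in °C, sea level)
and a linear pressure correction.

At sea level: C_s = 14.652 − 0.41022×19.1 + 0.007991×19.1² − 7.7774×10⁻⁵×19.1³ = 9.190 mg/L.
Pressure correction: C_s' = 9.190 × 0.893 = 8.207 mg/L.

C_s ≈ 8.21 mg/L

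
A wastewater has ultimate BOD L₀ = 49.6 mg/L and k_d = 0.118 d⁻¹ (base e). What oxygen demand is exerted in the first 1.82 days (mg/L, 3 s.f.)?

y ≈ 9.59 mg/L

y_t = L₀(1 − e^(−k_d t)) = 49.6 × (1 − e^(−0.118×1.82))
= 49.6 × (1 − 0.8067) = 49.6 × 0.1933 = 9.586 mg/L.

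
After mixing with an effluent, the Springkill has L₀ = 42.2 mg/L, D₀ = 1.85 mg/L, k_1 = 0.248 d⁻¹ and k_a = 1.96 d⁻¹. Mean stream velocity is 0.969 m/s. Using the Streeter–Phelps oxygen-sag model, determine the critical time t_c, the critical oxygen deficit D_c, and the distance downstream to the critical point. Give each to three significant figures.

t_c = [1/(k_a−k_1)] ln[(k_a/k_1)(1 − D₀(k_a−k_1)/(k_1 L₀))]
= [1/(1.96−0.248)] ln[(1.96/0.248)(1 − 1.85×1.712/(0.248×42.2))]
= (1/1.712) ln[7.903 × 0.6974] = 0.5841 × ln(5.511) = 0.5841 × 1.707 = 0.9970 d.
L(t_c) = L₀ e^(−k_1 t_c) = 42.2 × 0.7809 = 32.96 mg/L, and at the critical point k_a D_c = k_1 L, so D_c = (0.248/1.96) × 32.96 = 4.170 mg/L.
x_c = v t_c = 0.969 m/s × 0.9970 d × 86400 s/d = 83470 m ≈ 83.5 km.

t_c ≈ 0.997 d; D_c ≈ 4.17 mg/L; x_c ≈ 83.5 km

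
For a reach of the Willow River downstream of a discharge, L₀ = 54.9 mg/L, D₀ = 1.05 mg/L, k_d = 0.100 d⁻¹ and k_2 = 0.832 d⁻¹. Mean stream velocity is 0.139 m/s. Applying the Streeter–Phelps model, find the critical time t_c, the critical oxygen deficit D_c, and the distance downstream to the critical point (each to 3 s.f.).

At the critical point dD/dt = 0, so k_d L₀ e^(−k_d t) = k_2 D. Substituting D(t) from the Streeter–Phelps equation and solving for t gives
t_c = ln[(k_2/k_d)(1 − D₀(k_2−k_d)/(k_d L₀))] / (k_2−k_d).
Here k_2−k_d = 0.7320 d⁻¹ and 1 − D₀(k_2−k_d)/(k_d L₀) = 1 − 1.05×0.7320/(0.100×54.9) = 0.8600, so
t_c = ln(8.320 × 0.8600) / 0.7320 = 1.968 / 0.7320 = 2.688 d.
L(t_c) = L₀ e^(−k_d t_c) = 54.9 × 0.7643 = 41.96 mg/L, and at the critical point k_2 D_c = k_d L, so D_c = (0.100/0.832) × 41.96 = 5.043 mg/L.
x_c = v t_c = 0.139 m/s × 2.688 d × 86400 s/d = 32290 m ≈ 32.3 km.

t_c ≈ 2.69 d; D_c ≈ 5.04 mg/L; x_c ≈ 32.3 km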